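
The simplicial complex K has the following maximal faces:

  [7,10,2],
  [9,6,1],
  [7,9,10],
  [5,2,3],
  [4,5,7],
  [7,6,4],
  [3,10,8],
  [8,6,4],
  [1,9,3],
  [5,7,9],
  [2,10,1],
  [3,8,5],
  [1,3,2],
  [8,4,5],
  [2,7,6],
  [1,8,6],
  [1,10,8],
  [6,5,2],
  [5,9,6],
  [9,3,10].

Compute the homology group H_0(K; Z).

We work with the vertex ordering 1 < 2 < 3 < 4 < 5 < 6 < 7 < 8 < 9 < 10. The simplices of K, each written with vertices in increasing order, are:

  0-simplices (10): [1], [2], [3], [4], [5], [6], [7], [8], [9], [10]
  1-simplices (30): (30 of them)
  2-simplices (20): (20 of them)

so the chain groups are C_0 ≅ Z^10, C_1 ≅ Z^30, C_2 ≅ Z^20.

∂_1: C_1 → C_0 is given by ∂[p,q] = [q] − [p]. For instance
  ∂[3,8] = [8] − [3].
The resulting 10×30 matrix has rank 9, and its Smith normal form has invariant factors (1,1,1,1,1,1,1,1,1).

∂_2: C_2 → C_1 maps a triangle to the signed sum of its edges. For instance
  ∂[1,2,10] = [2,10] − [1,10] + [1,2],
  ∂[1,2,3] = [2,3] − [1,3] + [1,2].
This gives a 30×20 integer matrix of rank 20; reducing to Smith normal form yields diagonal entries (1,1,1,1,1,1,1,1,1,1,1,1,1,1,1,1,1,1,1,2).

From H_k ≅ ker(∂_k) / im(∂_{k+1}) we obtain:

  H_0: rank C_0 − rank ∂_1 = 10 − 9 = 1, and the invariant factors of ∂_1 are all 1, so H_0 = Z.

H_0 = Z.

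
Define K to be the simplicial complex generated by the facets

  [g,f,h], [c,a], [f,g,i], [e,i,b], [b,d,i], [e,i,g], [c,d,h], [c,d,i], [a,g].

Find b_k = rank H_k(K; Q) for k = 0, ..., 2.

b_0 = 1, b_1 = 2, b_2 = 0.

Order the vertices as a < b < c < d < e < f < g < h < i. Listing each simplex with vertices in this order, K has dimension 2 with simplices:

  0-simplices (9): a, b, c, d, e, f, g, h, i
  1-simplices (17): ac, ag, bd, be, bi, cd, ch, ci, dh, di, eg, ei, fg, fh, fi, gh, gi
  2-simplices (7): bdi, bei, cdh, cdi, egi, fgh, fgi

so the chain groups are C_0 ≅ Z^9, C_1 ≅ Z^17, C_2 ≅ Z^7.

The boundary map ∂_1: C_1 → C_0 sends each edge [p,q] (with p < q) to q − p. For instance
  ∂gi = i − g.
This gives a 9×17 integer matrix of rank 8; reducing to Smith normal form yields diagonal entries (1,1,1,1,1,1,1,1).

Boundary ∂_2: C_2 → C_1 maps a triangle to the signed sum of its edges. For instance
  ∂bei = ei − bi + be,
  ∂fgh = gh − fh + fg.
The resulting 17×7 matrix has rank 7, and its Smith normal form has invariant factors (1,1,1,1,1,1,1).

From H_k ≅ ker(∂_k) / im(∂_{k+1}) we obtain:

  H_0: rank C_0 − rank ∂_1 = 9 − 8 = 1, and the invariant factors of ∂_1 are all 1, so H_0 ≅ Z.
  H_1: rank ker ∂_1 − rank ∂_2 = (17 − 8) − 7 = 2, and the invariant factors of ∂_2 are all 1, so H_1 ≅ Z^2.
  H_2: rank ker ∂_2 − rank ∂_3 = (7 − 7) − 0 = 0, and there is no ∂_3, so H_2 ≅ 0.

Hence the Betti numbers are b_0 = 1, b_1 = 2, b_2 = 0.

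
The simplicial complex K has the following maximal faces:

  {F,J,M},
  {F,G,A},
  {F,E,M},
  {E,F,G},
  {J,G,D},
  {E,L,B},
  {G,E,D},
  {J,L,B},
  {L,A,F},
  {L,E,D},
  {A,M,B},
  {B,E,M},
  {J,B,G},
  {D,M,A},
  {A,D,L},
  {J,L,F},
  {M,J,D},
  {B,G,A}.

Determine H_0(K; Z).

H_0 = Z.

Order the vertices as A < B < D < E < F < G < J < L < M. Listing each simplex with vertices in this order, K has dimension 2 with simplices:

  0-simplices (9): A, B, D, E, F, G, J, L, M
  1-simplices (27): AB, AD, AF, AG, AL, AM, BE, BG, BJ, BL, BM, DE, DG, DJ, DL, DM, EF, EG, EL, EM, FG, FJ, FL, FM, GJ, JL, JM
  2-simplices (18): ABG, ABM, ADL, ADM, AFG, AFL, BEL, BEM, BGJ, BJL, DEG, DEL, DGJ, DJM, EFG, EFM, FJL, FJM

Hence C_0 ≅ Z^9, C_1 ≅ Z^27, C_2 ≅ Z^18.

The boundary map ∂_1: C_1 → C_0 is given by ∂[p,q] = [q] − [p].
The resulting 9×27 matrix has rank 8, and its Smith normal form has invariant factors (1,1,1,1,1,1,1,1).

Boundary ∂_2: C_2 → C_1 acts by ∂[p,q,r] = [q,r] − [p,r] + [p,q]. For instance
  ∂EFM = FM − EM + EF,
  ∂BEM = EM − BM + BE.
As a 27×18 matrix over Z this has rank 17, with invariant factors (1,1,1,1,1,1,1,1,1,1,1,1,1,1,1,1,1).

From H_k ≅ ker(∂_k) / im(∂_{k+1}) we obtain:

  H_0: rank C_0 − rank ∂_1 = 9 − 8 = 1, and the invariant factors of ∂_1 are all 1, so H_0 = Z.

(K is a triangulation of the torus T^2.)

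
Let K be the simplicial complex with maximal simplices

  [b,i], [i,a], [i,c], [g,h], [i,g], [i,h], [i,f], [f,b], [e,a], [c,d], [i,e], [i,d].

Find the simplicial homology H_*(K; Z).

H_0 ≅ Z,  H_1 ≅ Z^4.

Fix the vertex order a < b < c < d < e < f < g < h < i and write every simplex with vertices in increasing order. Then dim K = 1 and the simplices of K are:

  0-simplices (9): a, b, c, d, e, f, g, h, i
  1-simplices (12): ae, ai, bf, bi, cd, ci, di, ei, fi, gh, gi, hi

Hence C_0 ≅ Z^9, C_1 ≅ Z^12.

The boundary map ∂_1: C_1 → C_0 sends each edge [p,q] (with p < q) to q − p.
The 9×12 boundary matrix has rank 8 and Smith normal form diag(1,1,1,1,1,1,1,1).

Computing H_k = (kernel of ∂_k) / (image of ∂_{k+1}):

  H_0: rank C_0 − rank ∂_1 = 9 − 8 = 1, and the invariant factors of ∂_1 are all 1, so H_0 = Z.
  H_1: rank ker ∂_1 − rank ∂_2 = (12 − 8) − 0 = 4, and there is no ∂_2, so H_1 = Z^4.

As a check, the Euler characteristic is 9 − 12 = -3, which agrees with 1 − 4 = -3.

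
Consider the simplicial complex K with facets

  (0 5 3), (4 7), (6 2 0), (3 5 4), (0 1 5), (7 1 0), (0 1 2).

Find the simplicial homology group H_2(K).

H_2 = 0.

Take the total order 0 < 1 < 2 < 3 < 4 < 5 < 6 < 7 on the vertex set. Then K (dimension 2) consists of the simplices:

  0-simplices (8): [0], [1], [2], [3], [4], [5], [6], [7]
  1-simplices (14): [0,1], [0,2], [0,3], [0,5], [0,6], [0,7], [1,2], [1,5], [1,7], [2,6], [3,4], [3,5], [4,5], [4,7]
  2-simplices (6): [0,1,2], [0,1,5], [0,1,7], [0,2,6], [0,3,5], [3,4,5]

giving chain groups C_0 ≅ Z^8, C_1 ≅ Z^14, C_2 ≅ Z^6.

The boundary map ∂_1: C_1 → C_0 maps an edge to its endpoints' difference, ∂[p,q] = q − p. For instance
  ∂[1,2] = [2] − [1].
The resulting 8×14 matrix has rank 7, and its Smith normal form has invariant factors (1,1,1,1,1,1,1).

∂_2: C_2 → C_1 acts by ∂[p,q,r] = [q,r] − [p,r] + [p,q]. For instance
  ∂[3,4,5] = [4,5] − [3,5] + [3,4],
  ∂[0,1,5] = [1,5] − [0,5] + [0,1].
The resulting 14×6 matrix has rank 6, and its Smith normal form has invariant factors (1,1,1,1,1,1).

Now H_k = ker ∂_k / im ∂_{k+1}, so:

  H_2: rank ker ∂_2 − rank ∂_3 = (6 − 6) − 0 = 0, and there is no ∂_3, so H_2 = 0.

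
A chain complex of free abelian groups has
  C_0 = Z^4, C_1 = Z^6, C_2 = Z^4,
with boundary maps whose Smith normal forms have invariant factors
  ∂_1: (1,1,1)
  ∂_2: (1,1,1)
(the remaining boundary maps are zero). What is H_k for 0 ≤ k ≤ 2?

H_0: b_0 = 4 − 0 − 3 = 1; torsion from ∂_1 factors > 1: none. So H_0 ≅ Z.
H_1: b_1 = 6 − 3 − 3 = 0; torsion from ∂_2 factors > 1: none. So H_1 ≅ 0.
H_2: b_2 = 4 − 3 − 0 = 1; torsion from ∂_3 factors > 1: none. So H_2 ≅ Z.

H_0 ≅ Z,  H_1 = 0,  H_2 ≅ Z.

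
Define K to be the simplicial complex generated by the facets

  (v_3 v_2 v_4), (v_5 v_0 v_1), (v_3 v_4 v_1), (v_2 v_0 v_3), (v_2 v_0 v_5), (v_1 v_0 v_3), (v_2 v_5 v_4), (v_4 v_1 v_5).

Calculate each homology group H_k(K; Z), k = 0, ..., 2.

Take the total order v_0 < v_1 < v_2 < v_3 < v_4 < v_5 on the vertex set. Then K (dimension 2) consists of the simplices:

  0-simplices (6): [v_0], [v_1], [v_2], [v_3], [v_4], [v_5]
  1-simplices (12): [v_0,v_1], [v_0,v_2], [v_0,v_3], [v_0,v_5], [v_1,v_3], [v_1,v_4], [v_1,v_5], [v_2,v_3], [v_2,v_4], [v_2,v_5], [v_3,v_4], [v_4,v_5]
  2-simplices (8): [v_0,v_1,v_3], [v_0,v_1,v_5], [v_0,v_2,v_3], [v_0,v_2,v_5], [v_1,v_3,v_4], [v_1,v_4,v_5], [v_2,v_3,v_4], [v_2,v_4,v_5]

so the chain groups are C_0 ≅ Z^6, C_1 ≅ Z^12, C_2 ≅ Z^8.

∂_1: C_1 → C_0 maps an edge to its endpoints' difference, ∂[p,q] = q − p. For instance
  ∂[v_2,v_3] = [v_3] − [v_2].
The resulting 6×12 matrix has rank 5, and its Smith normal form has invariant factors (1,1,1,1,1).

Boundary ∂_2: C_2 → C_1 maps a triangle to the signed sum of its edges. For instance
  ∂[v_1,v_4,v_5] = [v_4,v_5] − [v_1,v_5] + [v_1,v_4],
  ∂[v_2,v_3,v_4] = [v_3,v_4] − [v_2,v_4] + [v_2,v_3].
The 12×8 boundary matrix has rank 7 and Smith normal form diag(1,1,1,1,1,1,1).

From H_k ≅ ker(∂_k) / im(∂_{k+1}) we obtain:

  H_0: rank C_0 − rank ∂_1 = 6 − 5 = 1, and the invariant factors of ∂_1 are all 1, so H_0 = Z.
  H_1: rank ker ∂_1 − rank ∂_2 = (12 − 5) − 7 = 0, and the invariant factors of ∂_2 are all 1, so H_1 = 0.
  H_2: rank ker ∂_2 − rank ∂_3 = (8 − 7) − 0 = 1, and there is no ∂_3, so H_2 = Z.

H_0 = Z,  H_1 = 0,  H_2 = Z.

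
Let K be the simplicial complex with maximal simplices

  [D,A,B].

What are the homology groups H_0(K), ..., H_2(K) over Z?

We work with the vertex ordering A < B < D. The simplices of K, each written with vertices in increasing order, are:

  0-simplices (3): A, B, D
  1-simplices (3): AB, AD, BD
  2-simplices (1): ABD

Hence C_0 ≅ Z^3, C_1 ≅ Z^3, C_2 ≅ Z^1.

Boundary ∂_1: C_1 → C_0 maps an edge to its endpoints' difference, ∂[p,q] = q − p. For instance
  ∂AD = D − A.
The 3×3 boundary matrix has rank 2 and Smith normal form diag(1,1).

∂_2: C_2 → C_1 acts by ∂[p,q,r] = [q,r] − [p,r] + [p,q]. For instance
  ∂ABD = BD − AD + AB.
As a 3×1 matrix over Z this has rank 1, with invariant factors (1).

Now H_k = ker ∂_k / im ∂_{k+1}, so:

  H_0: rank C_0 − rank ∂_1 = 3 − 2 = 1, and the invariant factors of ∂_1 are all 1, so H_0 = Z.
  H_1: rank ker ∂_1 − rank ∂_2 = (3 − 2) − 1 = 0, and the invariant factors of ∂_2 are all 1, so H_1 = 0.
  H_2: rank ker ∂_2 − rank ∂_3 = (1 − 1) − 0 = 0, and there is no ∂_3, so H_2 = 0.

As a check, the Euler characteristic is 3 − 3 + 1 = 1, which agrees with 1 − 0 + 0 = 1.

H_0 ≅ Z,  H_1 = 0,  H_2 = 0.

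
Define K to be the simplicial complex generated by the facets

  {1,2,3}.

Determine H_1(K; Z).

H_1 ≅ 0.

Fix the vertex order 1 < 2 < 3 and write every simplex with vertices in increasing order. Then dim K = 2 and the simplices of K are:

  0-simplices (3): [1], [2], [3]
  1-simplices (3): [1,2], [1,3], [2,3]
  2-simplices (1): [1,2,3]

giving chain groups C_0 ≅ Z^3, C_1 ≅ Z^3, C_2 ≅ Z^1.

∂_1: C_1 → C_0 sends each edge [p,q] (with p < q) to q − p. For instance
  ∂[1,2] = [2] − [1].
The 3×3 boundary matrix has rank 2 and Smith normal form diag(1,1).

∂_2: C_2 → C_1 acts by ∂[p,q,r] = [q,r] − [p,r] + [p,q]. For instance
  ∂[1,2,3] = [2,3] − [1,3] + [1,2].
The resulting 3×1 matrix has rank 1, and its Smith normal form has invariant factors (1).

Computing H_k = (kernel of ∂_k) / (image of ∂_{k+1}):

  H_1: rank ker ∂_1 − rank ∂_2 = (3 − 2) − 1 = 0, and the invariant factors of ∂_2 are all 1, so H_1 = 0.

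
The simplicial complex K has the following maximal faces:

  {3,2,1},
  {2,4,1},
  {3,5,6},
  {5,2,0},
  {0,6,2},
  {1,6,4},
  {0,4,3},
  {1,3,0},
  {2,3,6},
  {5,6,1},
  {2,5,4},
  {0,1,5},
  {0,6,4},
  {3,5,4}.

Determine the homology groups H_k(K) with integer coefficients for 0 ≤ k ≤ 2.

H_0 ≅ Z,  H_1 ≅ Z^2,  H_2 ≅ Z.

We work with the vertex ordering 0 < 1 < 2 < 3 < 4 < 5 < 6. The simplices of K, each written with vertices in increasing order, are:

  0-simplices (7): [0], [1], [2], [3], [4], [5], [6]
  1-simplices (21): [0,1], [0,2], [0,3], [0,4], [0,5], [0,6], [1,2], [1,3], [1,4], [1,5], [1,6], [2,3], [2,4], [2,5], [2,6], [3,4], [3,5], [3,6], [4,5], [4,6], [5,6]
  2-simplices (14): [0,1,3], [0,1,5], [0,2,5], [0,2,6], [0,3,4], [0,4,6], [1,2,3], [1,2,4], [1,4,6], [1,5,6], [2,3,6], [2,4,5], [3,4,5], [3,5,6]

Hence C_0 ≅ Z^7, C_1 ≅ Z^21, C_2 ≅ Z^14.

The boundary map ∂_1: C_1 → C_0 sends each edge [p,q] (with p < q) to q − p. For instance
  ∂[3,5] = [5] − [3].
This gives a 7×21 integer matrix of rank 6; reducing to Smith normal form yields diagonal entries (1,1,1,1,1,1).

Boundary ∂_2: C_2 → C_1 sends each 2-simplex [p,q,r] to [q,r] − [p,r] + [p,q]. For instance
  ∂[0,1,5] = [1,5] − [0,5] + [0,1],
  ∂[1,2,4] = [2,4] − [1,4] + [1,2].
This gives a 21×14 integer matrix of rank 13; reducing to Smith normal form yields diagonal entries (1,1,1,1,1,1,1,1,1,1,1,1,1).

From H_k ≅ ker(∂_k) / im(∂_{k+1}) we obtain:

  H_0: rank C_0 − rank ∂_1 = 7 − 6 = 1, and the invariant factors of ∂_1 are all 1, so H_0 ≅ Z.
  H_1: rank ker ∂_1 − rank ∂_2 = (21 − 6) − 13 = 2, and the invariant factors of ∂_2 are all 1, so H_1 ≅ Z^2.
  H_2: rank ker ∂_2 − rank ∂_3 = (14 − 13) − 0 = 1, and there is no ∂_3, so H_2 ≅ Z.

As a check, the Euler characteristic is 7 − 21 + 14 = 0, which agrees with 1 − 2 + 1 = 0.
(K is a triangulation of the torus T^2.)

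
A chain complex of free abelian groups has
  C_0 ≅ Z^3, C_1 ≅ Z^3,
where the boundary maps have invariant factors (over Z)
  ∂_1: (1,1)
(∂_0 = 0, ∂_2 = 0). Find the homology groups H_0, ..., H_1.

H_0: b_0 = 3 − 0 − 2 = 1; torsion from ∂_1 factors > 1: none. So H_0 ≅ Z.
H_1: b_1 = 3 − 2 − 0 = 1; torsion from ∂_2 factors > 1: none. So H_1 ≅ Z.

H_0 ≅ Z,  H_1 ≅ Z.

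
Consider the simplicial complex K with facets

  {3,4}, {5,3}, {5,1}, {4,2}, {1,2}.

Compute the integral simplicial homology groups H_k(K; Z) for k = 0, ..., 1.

H_0 = Z,  H_1 = Z.

Fix the vertex order 1 < 2 < 3 < 4 < 5 and write every simplex with vertices in increasing order. Then dim K = 1 and the simplices of K are:

  0-simplices (5): [1], [2], [3], [4], [5]
  1-simplices (5): [1,2], [1,5], [2,4], [3,4], [3,5]

Hence C_0 ≅ Z^5, C_1 ≅ Z^5.

∂_1: C_1 → C_0 is given by ∂[p,q] = [q] − [p].
The resulting 5×5 matrix has rank 4, and its Smith normal form has invariant factors (1,1,1,1).

Reading off H_k = ker ∂_k / im ∂_{k+1}:

  H_0: rank C_0 − rank ∂_1 = 5 − 4 = 1, and the invariant factors of ∂_1 are all 1, so H_0 = Z.
  H_1: rank ker ∂_1 − rank ∂_2 = (5 − 4) − 0 = 1, and there is no ∂_2, so H_1 = Z.

As a check, the Euler characteristic is 5 − 5 = 0, which agrees with 1 − 1 = 0.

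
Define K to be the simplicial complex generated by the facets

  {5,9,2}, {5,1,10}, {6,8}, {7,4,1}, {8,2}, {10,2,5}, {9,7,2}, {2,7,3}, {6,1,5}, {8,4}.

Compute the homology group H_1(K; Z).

Order the vertices as 1 < 2 < 3 < 4 < 5 < 6 < 7 < 8 < 9 < 10. Listing each simplex with vertices in this order, K has dimension 2 with simplices:

  0-simplices (10): [1], [2], [3], [4], [5], [6], [7], [8], [9], [10]
  1-simplices (19): [1,4], [1,5], [1,6], [1,7], [1,10], [2,3], [2,5], [2,7], [2,8], [2,9], [2,10], [3,7], [4,7], [4,8], [5,6], [5,9], [5,10], [6,8], [7,9]
  2-simplices (7): [1,4,7], [1,5,6], [1,5,10], [2,3,7], [2,5,9], [2,5,10], [2,7,9]

so the chain groups are C_0 ≅ Z^10, C_1 ≅ Z^19, C_2 ≅ Z^7.

The boundary map ∂_1: C_1 → C_0 sends each edge [p,q] (with p < q) to q − p. For instance
  ∂[1,4] = [4] − [1].
The 10×19 boundary matrix has rank 9 and Smith normal form diag(1,1,1,1,1,1,1,1,1).

The boundary map ∂_2: C_2 → C_1 maps a triangle to the signed sum of its edges. For instance
  ∂[2,5,9] = [5,9] − [2,9] + [2,5],
  ∂[2,7,9] = [7,9] − [2,9] + [2,7].
The 19×7 boundary matrix has rank 7 and Smith normal form diag(1,1,1,1,1,1,1).

Now H_k = ker ∂_k / im ∂_{k+1}, so:

  H_1: rank ker ∂_1 − rank ∂_2 = (19 − 9) − 7 = 3, and the invariant factors of ∂_2 are all 1, so H_1 ≅ Z^3.

H_1 = Z^3.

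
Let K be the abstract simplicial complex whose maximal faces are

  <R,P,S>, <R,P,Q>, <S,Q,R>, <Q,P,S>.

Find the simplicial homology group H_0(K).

K has 4 vertices, 6 edges, 4 triangles.
rank ∂_0 = 0, rank ∂_1 = 3 ⇒ b_0 = 4 − 0 − 3 = 1; all invariant factors of ∂_1 are 1 so no torsion. So H_0 = Z.

H_0 ≅ Z.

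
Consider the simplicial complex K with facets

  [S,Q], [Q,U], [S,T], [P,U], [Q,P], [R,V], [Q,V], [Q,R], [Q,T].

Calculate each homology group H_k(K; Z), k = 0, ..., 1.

H_0 = Z,  H_1 = Z^3.

We work with the vertex ordering P < Q < R < S < T < U < V. The simplices of K, each written with vertices in increasing order, are:

  0-simplices (7): P, Q, R, S, T, U, V
  1-simplices (9): PQ, PU, QR, QS, QT, QU, QV, RV, ST

so the chain groups are C_0 ≅ Z^7, C_1 ≅ Z^9.

Boundary ∂_1: C_1 → C_0 maps an edge to its endpoints' difference, ∂[p,q] = q − p. For instance
  ∂QU = U − Q.
The resulting 7×9 matrix has rank 6, and its Smith normal form has invariant factors (1,1,1,1,1,1).

Computing H_k = (kernel of ∂_k) / (image of ∂_{k+1}):

  H_0: rank C_0 − rank ∂_1 = 7 − 6 = 1, and the invariant factors of ∂_1 are all 1, so H_0 ≅ Z.
  H_1: rank ker ∂_1 − rank ∂_2 = (9 − 6) − 0 = 3, and there is no ∂_2, so H_1 ≅ Z^3.

(K is a triangulation of a wedge of 3 circles.)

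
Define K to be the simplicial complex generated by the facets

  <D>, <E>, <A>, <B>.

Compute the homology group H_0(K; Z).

Order the vertices as A < B < D < E. Listing each simplex with vertices in this order, K has dimension 0 with simplices:

  0-simplices (4): A, B, D, E

so the chain groups are C_0 ≅ Z^4.

Reading off H_k = ker ∂_k / im ∂_{k+1}:

  H_0: rank C_0 − rank ∂_1 = 4 − 0 = 4, and there is no ∂_1, so H_0 ≅ Z^4.

H_0 ≅ Z^4.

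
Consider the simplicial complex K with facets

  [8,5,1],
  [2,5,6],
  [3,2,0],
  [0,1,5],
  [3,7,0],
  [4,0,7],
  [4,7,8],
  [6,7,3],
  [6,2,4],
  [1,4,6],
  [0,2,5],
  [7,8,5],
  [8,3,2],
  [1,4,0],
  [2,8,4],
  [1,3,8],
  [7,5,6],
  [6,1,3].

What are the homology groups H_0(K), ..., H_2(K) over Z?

Order the vertices as 0 < 1 < 2 < 3 < 4 < 5 < 6 < 7 < 8. Listing each simplex with vertices in this order, K has dimension 2 with simplices:

  0-simplices (9): [0], [1], [2], [3], [4], [5], [6], [7], [8]
  1-simplices (27): (27 of them)
  2-simplices (18): [0,1,4], [0,1,5], [0,2,3], [0,2,5], [0,3,7], [0,4,7], [1,3,6], [1,3,8], [1,4,6], [1,5,8], [2,3,8], [2,4,6], [2,4,8], [2,5,6], [3,6,7], [4,7,8], [5,6,7], [5,7,8]

so the chain groups are C_0 ≅ Z^9, C_1 ≅ Z^27, C_2 ≅ Z^18.

∂_1: C_1 → C_0 is given by ∂[p,q] = [q] − [p]. For instance
  ∂[0,7] = [7] − [0].
The 9×27 boundary matrix has rank 8 and Smith normal form diag(1,1,1,1,1,1,1,1).

The boundary map ∂_2: C_2 → C_1 acts by ∂[p,q,r] = [q,r] − [p,r] + [p,q]. For instance
  ∂[1,4,6] = [4,6] − [1,6] + [1,4],
  ∂[5,6,7] = [6,7] − [5,7] + [5,6].
The resulting 27×18 matrix has rank 17, and its Smith normal form has invariant factors (1,1,1,1,1,1,1,1,1,1,1,1,1,1,1,1,1).

Now H_k = ker ∂_k / im ∂_{k+1}, so:

  H_0: rank C_0 − rank ∂_1 = 9 − 8 = 1, and the invariant factors of ∂_1 are all 1, so H_0 = Z.
  H_1: rank ker ∂_1 − rank ∂_2 = (27 − 8) − 17 = 2, and the invariant factors of ∂_2 are all 1, so H_1 = Z^2.
  H_2: rank ker ∂_2 − rank ∂_3 = (18 − 17) − 0 = 1, and there is no ∂_3, so H_2 = Z.

H_0 ≅ Z,  H_1 ≅ Z^2,  H_2 ≅ Z.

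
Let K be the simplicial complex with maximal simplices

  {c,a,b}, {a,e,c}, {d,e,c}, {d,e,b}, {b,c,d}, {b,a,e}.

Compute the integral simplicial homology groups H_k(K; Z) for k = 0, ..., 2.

H_0 ≅ Z,  H_1 = 0,  H_2 ≅ Z.

Order the vertices as a < b < c < d < e. Listing each simplex with vertices in this order, K has dimension 2 with simplices:

  0-simplices (5): a, b, c, d, e
  1-simplices (9): ab, ac, ae, bc, bd, be, cd, ce, de
  2-simplices (6): abc, abe, ace, bcd, bde, cde

Hence C_0 ≅ Z^5, C_1 ≅ Z^9, C_2 ≅ Z^6.

The boundary map ∂_1: C_1 → C_0 is given by ∂[p,q] = [q] − [p]. For instance
  ∂be = e − b.
The resulting 5×9 matrix has rank 4, and its Smith normal form has invariant factors (1,1,1,1).

∂_2: C_2 → C_1 sends each 2-simplex [p,q,r] to [q,r] − [p,r] + [p,q]. For instance
  ∂abe = be − ae + ab,
  ∂bde = de − be + bd.
The 9×6 boundary matrix has rank 5 and Smith normal form diag(1,1,1,1,1).

From H_k ≅ ker(∂_k) / im(∂_{k+1}) we obtain:

  H_0: rank C_0 − rank ∂_1 = 5 − 4 = 1, and the invariant factors of ∂_1 are all 1, so H_0 ≅ Z.
  H_1: rank ker ∂_1 − rank ∂_2 = (9 − 4) − 5 = 0, and the invariant factors of ∂_2 are all 1, so H_1 ≅ 0.
  H_2: rank ker ∂_2 − rank ∂_3 = (6 − 5) − 0 = 1, and there is no ∂_3, so H_2 ≅ Z.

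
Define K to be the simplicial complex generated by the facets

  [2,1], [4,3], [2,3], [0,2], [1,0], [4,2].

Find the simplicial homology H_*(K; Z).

H_0 = Z,  H_1 = Z^2.

Take the total order 0 < 1 < 2 < 3 < 4 on the vertex set. Then K (dimension 1) consists of the simplices:

  0-simplices (5): [0], [1], [2], [3], [4]
  1-simplices (6): [0,1], [0,2], [1,2], [2,3], [2,4], [3,4]

so the chain groups are C_0 ≅ Z^5, C_1 ≅ Z^6.

Boundary ∂_1: C_1 → C_0 maps an edge to its endpoints' difference, ∂[p,q] = q − p.
The resulting 5×6 matrix has rank 4, and its Smith normal form has invariant factors (1,1,1,1).

From H_k ≅ ker(∂_k) / im(∂_{k+1}) we obtain:

  H_0: rank C_0 − rank ∂_1 = 5 − 4 = 1, and the invariant factors of ∂_1 are all 1, so H_0 = Z.
  H_1: rank ker ∂_1 − rank ∂_2 = (6 − 4) − 0 = 2, and there is no ∂_2, so H_1 = Z^2.

(K is a triangulation of a wedge of 2 circles.)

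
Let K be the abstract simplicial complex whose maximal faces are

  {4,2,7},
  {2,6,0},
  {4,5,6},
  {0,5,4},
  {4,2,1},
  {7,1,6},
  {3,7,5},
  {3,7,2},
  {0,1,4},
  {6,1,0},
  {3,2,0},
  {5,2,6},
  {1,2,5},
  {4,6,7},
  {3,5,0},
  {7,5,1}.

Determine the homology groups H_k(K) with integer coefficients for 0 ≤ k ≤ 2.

H_0 ≅ Z,  H_1 ≅ Z^2,  H_2 ≅ Z.

Order the vertices as 0 < 1 < 2 < 3 < 4 < 5 < 6 < 7. Listing each simplex with vertices in this order, K has dimension 2 with simplices:

  0-simplices (8): [0], [1], [2], [3], [4], [5], [6], [7]
  1-simplices (24): (24 of them)
  2-simplices (16): [0,1,4], [0,1,6], [0,2,3], [0,2,6], [0,3,5], [0,4,5], [1,2,4], [1,2,5], [1,5,7], [1,6,7], [2,3,7], [2,4,7], [2,5,6], [3,5,7], [4,5,6], [4,6,7]

so the chain groups are C_0 ≅ Z^8, C_1 ≅ Z^24, C_2 ≅ Z^16.

Boundary ∂_1: C_1 → C_0 maps an edge to its endpoints' difference, ∂[p,q] = q − p.
The 8×24 boundary matrix has rank 7 and Smith normal form diag(1,1,1,1,1,1,1).

The boundary map ∂_2: C_2 → C_1 sends each 2-simplex [p,q,r] to [q,r] − [p,r] + [p,q]. For instance
  ∂[0,2,6] = [2,6] − [0,6] + [0,2],
  ∂[4,6,7] = [6,7] − [4,7] + [4,6].
The resulting 24×16 matrix has rank 15, and its Smith normal form has invariant factors (1,1,1,1,1,1,1,1,1,1,1,1,1,1,1).

Now H_k = ker ∂_k / im ∂_{k+1}, so:

  H_0: rank C_0 − rank ∂_1 = 8 − 7 = 1, and the invariant factors of ∂_1 are all 1, so H_0 = Z.
  H_1: rank ker ∂_1 − rank ∂_2 = (24 − 7) − 15 = 2, and the invariant factors of ∂_2 are all 1, so H_1 = Z^2.
  H_2: rank ker ∂_2 − rank ∂_3 = (16 − 15) − 0 = 1, and there is no ∂_3, so H_2 = Z.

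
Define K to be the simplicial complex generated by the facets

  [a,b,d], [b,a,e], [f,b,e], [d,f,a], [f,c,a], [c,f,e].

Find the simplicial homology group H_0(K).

Take the total order a < b < c < d < e < f on the vertex set. Then K (dimension 2) consists of the simplices:

  0-simplices (6): a, b, c, d, e, f
  1-simplices (12): ab, ac, ad, ae, af, bd, be, bf, ce, cf, df, ef
  2-simplices (6): abd, abe, acf, adf, bef, cef

giving chain groups C_0 ≅ Z^6, C_1 ≅ Z^12, C_2 ≅ Z^6.

∂_1: C_1 → C_0 maps an edge to its endpoints' difference, ∂[p,q] = q − p. For instance
  ∂bd = d − b.
The resulting 6×12 matrix has rank 5, and its Smith normal form has invariant factors (1,1,1,1,1).

Boundary ∂_2: C_2 → C_1 acts by ∂[p,q,r] = [q,r] − [p,r] + [p,q]. For instance
  ∂cef = ef − cf + ce,
  ∂adf = df − af + ad.
The resulting 12×6 matrix has rank 6, and its Smith normal form has invariant factors (1,1,1,1,1,1).

Now H_k = ker ∂_k / im ∂_{k+1}, so:

  H_0: rank C_0 − rank ∂_1 = 6 − 5 = 1, and the invariant factors of ∂_1 are all 1, so H_0 = Z.

(K is a triangulation of the cylinder S^1 x I.)

H_0 = Z.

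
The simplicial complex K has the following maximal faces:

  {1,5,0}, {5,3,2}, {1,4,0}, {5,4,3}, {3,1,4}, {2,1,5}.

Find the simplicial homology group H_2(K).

H_2 ≅ 0.

K has 6 vertices, 12 edges, 6 triangles.
rank ∂_2 = 6, rank ∂_3 = 0 ⇒ b_2 = 6 − 6 − 0 = 0. So H_2 ≅ 0.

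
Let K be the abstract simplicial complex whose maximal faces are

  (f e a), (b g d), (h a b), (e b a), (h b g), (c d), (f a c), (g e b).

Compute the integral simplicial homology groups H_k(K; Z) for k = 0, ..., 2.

H_0 ≅ Z,  H_1 ≅ Z,  H_2 = 0.

Fix the vertex order a < b < c < d < e < f < g < h and write every simplex with vertices in increasing order. Then dim K = 2 and the simplices of K are:

  0-simplices (8): a, b, c, d, e, f, g, h
  1-simplices (15): ab, ac, ae, af, ah, bd, be, bg, bh, cd, cf, dg, ef, eg, gh
  2-simplices (7): abe, abh, acf, aef, bdg, beg, bgh

giving chain groups C_0 ≅ Z^8, C_1 ≅ Z^15, C_2 ≅ Z^7.

∂_1: C_1 → C_0 maps an edge to its endpoints' difference, ∂[p,q] = q − p.
The resulting 8×15 matrix has rank 7, and its Smith normal form has invariant factors (1,1,1,1,1,1,1).

The boundary map ∂_2: C_2 → C_1 sends each 2-simplex [p,q,r] to [q,r] − [p,r] + [p,q]. For instance
  ∂acf = cf − af + ac,
  ∂bdg = dg − bg + bd.
This gives a 15×7 integer matrix of rank 7; reducing to Smith normal form yields diagonal entries (1,1,1,1,1,1,1).

From H_k ≅ ker(∂_k) / im(∂_{k+1}) we obtain:

  H_0: rank C_0 − rank ∂_1 = 8 − 7 = 1, and the invariant factors of ∂_1 are all 1, so H_0 ≅ Z.
  H_1: rank ker ∂_1 − rank ∂_2 = (15 − 7) − 7 = 1, and the invariant factors of ∂_2 are all 1, so H_1 ≅ Z.
  H_2: rank ker ∂_2 − rank ∂_3 = (7 − 7) − 0 = 0, and there is no ∂_3, so H_2 ≅ 0.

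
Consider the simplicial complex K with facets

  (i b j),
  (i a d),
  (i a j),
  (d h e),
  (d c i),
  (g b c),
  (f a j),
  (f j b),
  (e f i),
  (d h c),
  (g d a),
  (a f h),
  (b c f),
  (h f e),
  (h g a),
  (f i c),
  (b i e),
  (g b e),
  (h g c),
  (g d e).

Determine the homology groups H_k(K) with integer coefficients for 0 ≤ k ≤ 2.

Take the total order a < b < c < d < e < f < g < h < i < j on the vertex set. Then K (dimension 2) consists of the simplices:

  0-simplices (10): a, b, c, d, e, f, g, h, i, j
  1-simplices (30): ad, af, ag, ah, ai, aj, bc, be, bf, bg, bi, bj, cd, cf, cg, ch, ci, de, dg, dh, di, ef, eg, eh, ei, fh, fi, fj, gh, ij
  2-simplices (20): adg, adi, afh, afj, agh, aij, bcf, bcg, beg, bei, bfj, bij, cdh, cdi, cfi, cgh, deg, deh, efh, efi

so the chain groups are C_0 ≅ Z^10, C_1 ≅ Z^30, C_2 ≅ Z^20.

Boundary ∂_1: C_1 → C_0 is given by ∂[p,q] = [q] − [p]. For instance
  ∂bc = c − b.
This gives a 10×30 integer matrix of rank 9; reducing to Smith normal form yields diagonal entries (1,1,1,1,1,1,1,1,1).

The boundary map ∂_2: C_2 → C_1 sends each 2-simplex [p,q,r] to [q,r] − [p,r] + [p,q]. For instance
  ∂afh = fh − ah + af,
  ∂bcf = cf − bf + bc.
The 30×20 boundary matrix has rank 20 and Smith normal form diag(1,1,1,1,1,1,1,1,1,1,1,1,1,1,1,1,1,1,1,2).

Computing H_k = (kernel of ∂_k) / (image of ∂_{k+1}):

  H_0: rank C_0 − rank ∂_1 = 10 − 9 = 1, and the invariant factors of ∂_1 are all 1, so H_0 ≅ Z.
  H_1: rank ker ∂_1 − rank ∂_2 = (30 − 9) − 20 = 1, and ∂_2 has invariant factor 2 > 1, so H_1 ≅ Z ⊕ Z/2Z.
  H_2: rank ker ∂_2 − rank ∂_3 = (20 − 20) − 0 = 0, and there is no ∂_3, so H_2 ≅ 0.

H_0 ≅ Z,  H_1 ≅ Z ⊕ Z/2Z,  H_2 = 0.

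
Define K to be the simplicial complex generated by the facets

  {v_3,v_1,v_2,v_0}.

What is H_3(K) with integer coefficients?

K has 4 vertices, 6 edges, 4 triangles, 1 3-simplex.
rank ∂_3 = 1, rank ∂_4 = 0 ⇒ b_3 = 1 − 1 − 0 = 0. So H_3 ≅ 0.

H_3 ≅ 0.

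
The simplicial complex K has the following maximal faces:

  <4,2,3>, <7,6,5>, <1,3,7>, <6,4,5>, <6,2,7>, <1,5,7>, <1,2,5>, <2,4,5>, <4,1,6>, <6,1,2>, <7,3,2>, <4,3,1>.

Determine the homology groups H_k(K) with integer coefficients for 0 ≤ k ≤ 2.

We work with the vertex ordering 1 < 2 < 3 < 4 < 5 < 6 < 7. The simplices of K, each written with vertices in increasing order, are:

  0-simplices (7): [1], [2], [3], [4], [5], [6], [7]
  1-simplices (18): [1,2], [1,3], [1,4], [1,5], [1,6], [1,7], [2,3], [2,4], [2,5], [2,6], [2,7], [3,4], [3,7], [4,5], [4,6], [5,6], [5,7], [6,7]
  2-simplices (12): [1,2,5], [1,2,6], [1,3,4], [1,3,7], [1,4,6], [1,5,7], [2,3,4], [2,3,7], [2,4,5], [2,6,7], [4,5,6], [5,6,7]

giving chain groups C_0 ≅ Z^7, C_1 ≅ Z^18, C_2 ≅ Z^12.

The boundary map ∂_1: C_1 → C_0 sends each edge [p,q] (with p < q) to q − p. For instance
  ∂[1,7] = [7] − [1].
As a 7×18 matrix over Z this has rank 6, with invariant factors (1,1,1,1,1,1).

Boundary ∂_2: C_2 → C_1 acts by ∂[p,q,r] = [q,r] − [p,r] + [p,q]. For instance
  ∂[1,2,6] = [2,6] − [1,6] + [1,2],
  ∂[2,6,7] = [6,7] − [2,7] + [2,6].
This gives a 18×12 integer matrix of rank 12; reducing to Smith normal form yields diagonal entries (1,1,1,1,1,1,1,1,1,1,1,2).

From H_k ≅ ker(∂_k) / im(∂_{k+1}) we obtain:

  H_0: rank C_0 − rank ∂_1 = 7 − 6 = 1, and the invariant factors of ∂_1 are all 1, so H_0 ≅ Z.
  H_1: rank ker ∂_1 − rank ∂_2 = (18 − 6) − 12 = 0, and ∂_2 has invariant factor 2 > 1, so H_1 ≅ Z/2.
  H_2: rank ker ∂_2 − rank ∂_3 = (12 − 12) − 0 = 0, and there is no ∂_3, so H_2 ≅ 0.

As a check, the Euler characteristic is 7 − 18 + 12 = 1, which agrees with 1 − 0 + 0 = 1.
(K is a triangulation of the real projective plane RP^2.)

H_0 = Z,  H_1 = Z/2,  H_2 = 0.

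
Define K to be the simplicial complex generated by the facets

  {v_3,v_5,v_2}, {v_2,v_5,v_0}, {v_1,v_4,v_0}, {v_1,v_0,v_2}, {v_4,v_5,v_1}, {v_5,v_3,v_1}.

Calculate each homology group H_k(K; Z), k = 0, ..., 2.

H_0 ≅ Z,  H_1 ≅ Z,  H_2 = 0.

We work with the vertex ordering v_0 < v_1 < v_2 < v_3 < v_4 < v_5. The simplices of K, each written with vertices in increasing order, are:

  0-simplices (6): [v_0], [v_1], [v_2], [v_3], [v_4], [v_5]
  1-simplices (12): [v_0,v_1], [v_0,v_2], [v_0,v_4], [v_0,v_5], [v_1,v_2], [v_1,v_3], [v_1,v_4], [v_1,v_5], [v_2,v_3], [v_2,v_5], [v_3,v_5], [v_4,v_5]
  2-simplices (6): [v_0,v_1,v_2], [v_0,v_1,v_4], [v_0,v_2,v_5], [v_1,v_3,v_5], [v_1,v_4,v_5], [v_2,v_3,v_5]

so the chain groups are C_0 ≅ Z^6, C_1 ≅ Z^12, C_2 ≅ Z^6.

Boundary ∂_1: C_1 → C_0 maps an edge to its endpoints' difference, ∂[p,q] = q − p.
The resulting 6×12 matrix has rank 5, and its Smith normal form has invariant factors (1,1,1,1,1).

Boundary ∂_2: C_2 → C_1 sends each 2-simplex [p,q,r] to [q,r] − [p,r] + [p,q]. For instance
  ∂[v_1,v_4,v_5] = [v_4,v_5] − [v_1,v_5] + [v_1,v_4],
  ∂[v_1,v_3,v_5] = [v_3,v_5] − [v_1,v_5] + [v_1,v_3].
The 12×6 boundary matrix has rank 6 and Smith normal form diag(1,1,1,1,1,1).

From H_k ≅ ker(∂_k) / im(∂_{k+1}) we obtain:

  H_0: rank C_0 − rank ∂_1 = 6 − 5 = 1, and the invariant factors of ∂_1 are all 1, so H_0 ≅ Z.
  H_1: rank ker ∂_1 − rank ∂_2 = (12 − 5) − 6 = 1, and the invariant factors of ∂_2 are all 1, so H_1 ≅ Z.
  H_2: rank ker ∂_2 − rank ∂_3 = (6 − 6) − 0 = 0, and there is no ∂_3, so H_2 ≅ 0.

(K is a triangulation of the cylinder S^1 x I.)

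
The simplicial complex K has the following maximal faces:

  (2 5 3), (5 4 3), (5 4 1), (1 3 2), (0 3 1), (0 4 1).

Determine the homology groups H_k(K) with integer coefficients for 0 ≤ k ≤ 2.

Fix the vertex order 0 < 1 < 2 < 3 < 4 < 5 and write every simplex with vertices in increasing order. Then dim K = 2 and the simplices of K are:

  0-simplices (6): [0], [1], [2], [3], [4], [5]
  1-simplices (12): [0,1], [0,3], [0,4], [1,2], [1,3], [1,4], [1,5], [2,3], [2,5], [3,4], [3,5], [4,5]
  2-simplices (6): [0,1,3], [0,1,4], [1,2,3], [1,4,5], [2,3,5], [3,4,5]

giving chain groups C_0 ≅ Z^6, C_1 ≅ Z^12, C_2 ≅ Z^6.

Boundary ∂_1: C_1 → C_0 sends each edge [p,q] (with p < q) to q − p. For instance
  ∂[2,5] = [5] − [2].
The 6×12 boundary matrix has rank 5 and Smith normal form diag(1,1,1,1,1).

∂_2: C_2 → C_1 sends each 2-simplex [p,q,r] to [q,r] − [p,r] + [p,q]. For instance
  ∂[0,1,4] = [1,4] − [0,4] + [0,1],
  ∂[2,3,5] = [3,5] − [2,5] + [2,3].
The 12×6 boundary matrix has rank 6 and Smith normal form diag(1,1,1,1,1,1).

Reading off H_k = ker ∂_k / im ∂_{k+1}:

  H_0: rank C_0 − rank ∂_1 = 6 − 5 = 1, and the invariant factors of ∂_1 are all 1, so H_0 = Z.
  H_1: rank ker ∂_1 − rank ∂_2 = (12 − 5) − 6 = 1, and the invariant factors of ∂_2 are all 1, so H_1 = Z.
  H_2: rank ker ∂_2 − rank ∂_3 = (6 − 6) − 0 = 0, and there is no ∂_3, so H_2 = 0.

As a check, the Euler characteristic is 6 − 12 + 6 = 0, which agrees with 1 − 1 + 0 = 0.

H_0 = Z,  H_1 = Z,  H_2 = 0.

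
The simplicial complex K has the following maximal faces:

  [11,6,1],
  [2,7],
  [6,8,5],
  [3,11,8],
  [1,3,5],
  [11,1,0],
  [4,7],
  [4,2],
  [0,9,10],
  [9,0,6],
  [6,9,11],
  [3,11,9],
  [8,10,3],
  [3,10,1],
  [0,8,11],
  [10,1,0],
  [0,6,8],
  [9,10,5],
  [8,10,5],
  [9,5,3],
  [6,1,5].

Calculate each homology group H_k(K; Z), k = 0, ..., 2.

H_0 = Z^2,  H_1 = Z^2 ⊕ Z/2Z,  H_2 = 0.

Order the vertices as 0 < 1 < 2 < 3 < 4 < 5 < 6 < 7 < 8 < 9 < 10 < 11. Listing each simplex with vertices in this order, K has dimension 2 with simplices:

  0-simplices (12): [0], [1], [2], [3], [4], [5], [6], [7], [8], [9], [10], [11]
  1-simplices (30): (30 of them)
  2-simplices (18): (18 of them)

giving chain groups C_0 ≅ Z^12, C_1 ≅ Z^30, C_2 ≅ Z^18.

The boundary map ∂_1: C_1 → C_0 sends each edge [p,q] (with p < q) to q − p. For instance
  ∂[2,7] = [7] − [2].
The 12×30 boundary matrix has rank 10 and Smith normal form diag(1,1,1,1,1,1,1,1,1,1).

Boundary ∂_2: C_2 → C_1 sends each 2-simplex [p,q,r] to [q,r] − [p,r] + [p,q]. For instance
  ∂[0,6,8] = [6,8] − [0,8] + [0,6],
  ∂[5,6,8] = [6,8] − [5,8] + [5,6].
As a 30×18 matrix over Z this has rank 18, with invariant factors (1,1,1,1,1,1,1,1,1,1,1,1,1,1,1,1,1,2).

Now H_k = ker ∂_k / im ∂_{k+1}, so:

  H_0: rank C_0 − rank ∂_1 = 12 − 10 = 2, and the invariant factors of ∂_1 are all 1, so H_0 = Z^2.
  H_1: rank ker ∂_1 − rank ∂_2 = (30 − 10) − 18 = 2, and ∂_2 has invariant factor 2 > 1, so H_1 = Z^2 ⊕ Z/2Z.
  H_2: rank ker ∂_2 − rank ∂_3 = (18 − 18) − 0 = 0, and there is no ∂_3, so H_2 = 0.

As a check, the Euler characteristic is 12 − 30 + 18 = 0, which agrees with 2 − 2 + 0 = 0.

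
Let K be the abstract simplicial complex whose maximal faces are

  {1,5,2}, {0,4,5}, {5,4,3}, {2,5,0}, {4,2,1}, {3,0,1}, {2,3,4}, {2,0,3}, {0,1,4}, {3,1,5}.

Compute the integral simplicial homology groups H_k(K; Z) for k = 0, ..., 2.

Take the total order 0 < 1 < 2 < 3 < 4 < 5 on the vertex set. Then K (dimension 2) consists of the simplices:

  0-simplices (6): [0], [1], [2], [3], [4], [5]
  1-simplices (15): [0,1], [0,2], [0,3], [0,4], [0,5], [1,2], [1,3], [1,4], [1,5], [2,3], [2,4], [2,5], [3,4], [3,5], [4,5]
  2-simplices (10): [0,1,3], [0,1,4], [0,2,3], [0,2,5], [0,4,5], [1,2,4], [1,2,5], [1,3,5], [2,3,4], [3,4,5]

Hence C_0 ≅ Z^6, C_1 ≅ Z^15, C_2 ≅ Z^10.

∂_1: C_1 → C_0 is given by ∂[p,q] = [q] − [p].
As a 6×15 matrix over Z this has rank 5, with invariant factors (1,1,1,1,1).

Boundary ∂_2: C_2 → C_1 maps a triangle to the signed sum of its edges. For instance
  ∂[1,3,5] = [3,5] − [1,5] + [1,3],
  ∂[0,1,4] = [1,4] − [0,4] + [0,1].
This gives a 15×10 integer matrix of rank 10; reducing to Smith normal form yields diagonal entries (1,1,1,1,1,1,1,1,1,2).

Computing H_k = (kernel of ∂_k) / (image of ∂_{k+1}):

  H_0: rank C_0 − rank ∂_1 = 6 − 5 = 1, and the invariant factors of ∂_1 are all 1, so H_0 ≅ Z.
  H_1: rank ker ∂_1 − rank ∂_2 = (15 − 5) − 10 = 0, and ∂_2 has invariant factor 2 > 1, so H_1 ≅ Z/2.
  H_2: rank ker ∂_2 − rank ∂_3 = (10 − 10) − 0 = 0, and there is no ∂_3, so H_2 ≅ 0.

H_0 ≅ Z,  H_1 ≅ Z/2,  H_2 = 0.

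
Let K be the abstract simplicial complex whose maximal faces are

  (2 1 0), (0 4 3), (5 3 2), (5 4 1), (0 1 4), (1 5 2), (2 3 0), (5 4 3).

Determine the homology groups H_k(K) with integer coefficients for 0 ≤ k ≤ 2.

H_0 = Z,  H_1 = 0,  H_2 = Z.

Fix the vertex order 0 < 1 < 2 < 3 < 4 < 5 and write every simplex with vertices in increasing order. Then dim K = 2 and the simplices of K are:

  0-simplices (6): [0], [1], [2], [3], [4], [5]
  1-simplices (12): [0,1], [0,2], [0,3], [0,4], [1,2], [1,4], [1,5], [2,3], [2,5], [3,4], [3,5], [4,5]
  2-simplices (8): [0,1,2], [0,1,4], [0,2,3], [0,3,4], [1,2,5], [1,4,5], [2,3,5], [3,4,5]

giving chain groups C_0 ≅ Z^6, C_1 ≅ Z^12, C_2 ≅ Z^8.

The boundary map ∂_1: C_1 → C_0 sends each edge [p,q] (with p < q) to q − p.
This gives a 6×12 integer matrix of rank 5; reducing to Smith normal form yields diagonal entries (1,1,1,1,1).

Boundary ∂_2: C_2 → C_1 maps a triangle to the signed sum of its edges. For instance
  ∂[0,2,3] = [2,3] − [0,3] + [0,2],
  ∂[0,1,2] = [1,2] − [0,2] + [0,1].
This gives a 12×8 integer matrix of rank 7; reducing to Smith normal form yields diagonal entries (1,1,1,1,1,1,1).

Now H_k = ker ∂_k / im ∂_{k+1}, so:

  H_0: rank C_0 − rank ∂_1 = 6 − 5 = 1, and the invariant factors of ∂_1 are all 1, so H_0 ≅ Z.
  H_1: rank ker ∂_1 − rank ∂_2 = (12 − 5) − 7 = 0, and the invariant factors of ∂_2 are all 1, so H_1 ≅ 0.
  H_2: rank ker ∂_2 − rank ∂_3 = (8 − 7) − 0 = 1, and there is no ∂_3, so H_2 ≅ Z.

As a check, the Euler characteristic is 6 − 12 + 8 = 2, which agrees with 1 − 0 + 1 = 2.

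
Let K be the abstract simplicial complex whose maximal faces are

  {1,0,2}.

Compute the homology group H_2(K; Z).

Order the vertices as 0 < 1 < 2. Listing each simplex with vertices in this order, K has dimension 2 with simplices:

  0-simplices (3): [0], [1], [2]
  1-simplices (3): [0,1], [0,2], [1,2]
  2-simplices (1): [0,1,2]

giving chain groups C_0 ≅ Z^3, C_1 ≅ Z^3, C_2 ≅ Z^1.

∂_1: C_1 → C_0 maps an edge to its endpoints' difference, ∂[p,q] = q − p.
This gives a 3×3 integer matrix of rank 2; reducing to Smith normal form yields diagonal entries (1,1).

∂_2: C_2 → C_1 maps a triangle to the signed sum of its edges. For instance
  ∂[0,1,2] = [1,2] − [0,2] + [0,1].
As a 3×1 matrix over Z this has rank 1, with invariant factors (1).

Reading off H_k = ker ∂_k / im ∂_{k+1}:

  H_2: rank ker ∂_2 − rank ∂_3 = (1 − 1) − 0 = 0, and there is no ∂_3, so H_2 = 0.

(K is a triangulation of the 2-simplex.)

H_2 ≅ 0.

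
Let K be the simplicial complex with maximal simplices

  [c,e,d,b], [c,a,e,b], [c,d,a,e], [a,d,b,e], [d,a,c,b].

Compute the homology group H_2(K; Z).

K has 5 vertices, 10 edges, 10 triangles, 5 3-simplices.
rank ∂_2 = 6, rank ∂_3 = 4 ⇒ b_2 = 10 − 6 − 4 = 0; all invariant factors of ∂_3 are 1 so no torsion. So H_2 ≅ 0.

H_2 = 0.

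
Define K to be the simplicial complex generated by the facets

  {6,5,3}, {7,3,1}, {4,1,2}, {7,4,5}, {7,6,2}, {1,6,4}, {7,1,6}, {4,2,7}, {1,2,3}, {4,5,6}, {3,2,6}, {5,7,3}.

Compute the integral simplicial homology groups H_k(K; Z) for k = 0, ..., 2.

H_0 = Z,  H_1 = Z/2,  H_2 = 0.

Take the total order 1 < 2 < 3 < 4 < 5 < 6 < 7 on the vertex set. Then K (dimension 2) consists of the simplices:

  0-simplices (7): [1], [2], [3], [4], [5], [6], [7]
  1-simplices (18): [1,2], [1,3], [1,4], [1,6], [1,7], [2,3], [2,4], [2,6], [2,7], [3,5], [3,6], [3,7], [4,5], [4,6], [4,7], [5,6], [5,7], [6,7]
  2-simplices (12): [1,2,3], [1,2,4], [1,3,7], [1,4,6], [1,6,7], [2,3,6], [2,4,7], [2,6,7], [3,5,6], [3,5,7], [4,5,6], [4,5,7]

giving chain groups C_0 ≅ Z^7, C_1 ≅ Z^18, C_2 ≅ Z^12.

The boundary map ∂_1: C_1 → C_0 is given by ∂[p,q] = [q] − [p]. For instance
  ∂[2,3] = [3] − [2].
As a 7×18 matrix over Z this has rank 6, with invariant factors (1,1,1,1,1,1).

∂_2: C_2 → C_1 acts by ∂[p,q,r] = [q,r] − [p,r] + [p,q]. For instance
  ∂[3,5,7] = [5,7] − [3,7] + [3,5],
  ∂[4,5,6] = [5,6] − [4,6] + [4,5].
This gives a 18×12 integer matrix of rank 12; reducing to Smith normal form yields diagonal entries (1,1,1,1,1,1,1,1,1,1,1,2).

Now H_k = ker ∂_k / im ∂_{k+1}, so:

  H_0: rank C_0 − rank ∂_1 = 7 − 6 = 1, and the invariant factors of ∂_1 are all 1, so H_0 ≅ Z.
  H_1: rank ker ∂_1 − rank ∂_2 = (18 − 6) − 12 = 0, and ∂_2 has invariant factor 2 > 1, so H_1 ≅ Z/2.
  H_2: rank ker ∂_2 − rank ∂_3 = (12 − 12) − 0 = 0, and there is no ∂_3, so H_2 ≅ 0.

(K is a triangulation of the real projective plane RP^2.)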